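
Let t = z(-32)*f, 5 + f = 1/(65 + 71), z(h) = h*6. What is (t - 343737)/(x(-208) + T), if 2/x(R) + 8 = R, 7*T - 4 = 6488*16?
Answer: -4405388148/190598713 ≈ -23.113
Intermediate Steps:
T = 103812/7 (T = 4/7 + (6488*16)/7 = 4/7 + (1/7)*103808 = 4/7 + 103808/7 = 103812/7 ≈ 14830.)
z(h) = 6*h
x(R) = 2/(-8 + R)
f = -679/136 (f = -5 + 1/(65 + 71) = -5 + 1/136 = -679/136 ≈ -4.9926)
t = 16296/17 (t = (6*(-32))*(-679/136) = -192*(-679/136) = 16296/17 ≈ 958.59)
(t - 343737)/(x(-208) + T) = (16296/17 - 343737)/(2/(-8 - 208) + 103812/7) = -5827233/(17*(2/(-216) + 103812/7)) = -5827233/(17*(2*(-1/216) + 103812/7)) = -5827233/(17*(-1/108 + 103812/7)) = -5827233/(17*11211689/756) = -5827233/17*756/11211689 = -4405388148/190598713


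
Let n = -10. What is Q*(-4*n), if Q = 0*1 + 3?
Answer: 120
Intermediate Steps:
Q = 3 (Q = 0 + 3 = 3)
Q*(-4*n) = 3*(-4*(-10)) = 3*40 = 120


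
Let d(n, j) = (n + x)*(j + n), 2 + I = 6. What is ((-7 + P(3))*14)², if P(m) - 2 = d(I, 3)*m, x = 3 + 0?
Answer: 3952144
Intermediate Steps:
I = 4 (I = -2 + 6 = 4)
x = 3
d(n, j) = (3 + n)*(j + n) (d(n, j) = (n + 3)*(j + n) = (3 + n)*(j + n))
P(m) = 2 + 49*m (P(m) = 2 + (4² + 3*3 + 3*4 + 3*4)*m = 2 + (16 + 9 + 12 + 12)*m = 2 + 49*m)
((-7 + P(3))*14)² = ((-7 + (2 + 49*3))*14)² = ((-7 + (2 + 147))*14)² = ((-7 + 149)*14)² = (142*14)² = 1988² = 3952144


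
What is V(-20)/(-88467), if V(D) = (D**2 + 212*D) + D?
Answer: 3860/88467 ≈ 0.043632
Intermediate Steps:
V(D) = D**2 + 213*D
V(-20)/(-88467) = -20*(213 - 20)/(-88467) = -20*193*(-1/88467) = -3860*(-1/88467) = 3860/88467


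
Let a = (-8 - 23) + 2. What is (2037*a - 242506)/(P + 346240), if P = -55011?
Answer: -301579/291229 ≈ -1.0355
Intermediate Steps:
a = -29 (a = -31 + 2 = -29)
(2037*a - 242506)/(P + 346240) = (2037*(-29) - 242506)/(-55011 + 346240) = (-59073 - 242506)/291229 = -301579*1/291229 = -301579/291229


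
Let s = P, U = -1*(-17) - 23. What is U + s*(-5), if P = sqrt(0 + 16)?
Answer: -26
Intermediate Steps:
P = 4 (P = sqrt(16) = 4)
U = -6 (U = 17 - 23 = -6)
s = 4
U + s*(-5) = -6 + 4*(-5) = -6 - 20 = -26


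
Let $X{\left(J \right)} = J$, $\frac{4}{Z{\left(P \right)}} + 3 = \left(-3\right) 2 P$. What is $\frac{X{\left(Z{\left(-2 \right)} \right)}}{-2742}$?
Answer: $- \frac{2}{12339} \approx -0.00016209$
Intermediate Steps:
$Z{\left(P \right)} = \frac{4}{-3 - 6 P}$ ($Z{\left(P \right)} = \frac{4}{-3 + \left(-3\right) 2 P} = \frac{4}{-3 - 6 P}$)
$\frac{X{\left(Z{\left(-2 \right)} \right)}}{-2742} = \frac{\left(-4\right) \frac{1}{3 + 6 \left(-2\right)}}{-2742} = - \frac{4}{3 - 12} \left(- \frac{1}{2742}\right) = - \frac{4}{-9} \left(- \frac{1}{2742}\right) = \left(-4\right) \left(- \frac{1}{9}\right) \left(- \frac{1}{2742}\right) = \frac{4}{9} \left(- \frac{1}{2742}\right) = - \frac{2}{12339}$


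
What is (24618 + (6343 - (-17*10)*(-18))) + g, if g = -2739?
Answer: 25162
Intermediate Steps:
(24618 + (6343 - (-17*10)*(-18))) + g = (24618 + (6343 - (-17*10)*(-18))) - 2739 = (24618 + (6343 - (-170)*(-18))) - 2739 = (24618 + (6343 - 1*3060)) - 2739 = (24618 + (6343 - 3060)) - 2739 = (24618 + 3283) - 2739 = 27901 - 2739 = 25162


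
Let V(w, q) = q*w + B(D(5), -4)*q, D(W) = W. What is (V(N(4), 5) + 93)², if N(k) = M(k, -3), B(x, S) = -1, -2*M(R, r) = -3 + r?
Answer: 10609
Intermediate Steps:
M(R, r) = 3/2 - r/2 (M(R, r) = -(-3 + r)/2 = 3/2 - r/2)
N(k) = 3 (N(k) = 3/2 - ½*(-3) = 3/2 + 3/2 = 3)
V(w, q) = -q + q*w (V(w, q) = q*w - q = -q + q*w)
(V(N(4), 5) + 93)² = (5*(-1 + 3) + 93)² = (5*2 + 93)² = (10 + 93)² = 103² = 10609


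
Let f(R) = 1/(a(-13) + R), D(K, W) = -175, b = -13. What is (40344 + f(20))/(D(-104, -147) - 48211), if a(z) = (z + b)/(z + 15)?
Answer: -282409/338702 ≈ -0.83380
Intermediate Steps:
a(z) = (-13 + z)/(15 + z) (a(z) = (z - 13)/(z + 15) = (-13 + z)/(15 + z))
f(R) = 1/(-13 + R) (f(R) = 1/((-13 - 13)/(15 - 13) + R) = 1/(-26/2 + R) = 1/((½)*(-26) + R) = 1/(-13 + R))
(40344 + f(20))/(D(-104, -147) - 48211) = (40344 + 1/(-13 + 20))/(-175 - 48211) = (40344 + 1/7)/(-48386) = (40344 + ⅐)*(-1/48386) = (282409/7)*(-1/48386) = -282409/338702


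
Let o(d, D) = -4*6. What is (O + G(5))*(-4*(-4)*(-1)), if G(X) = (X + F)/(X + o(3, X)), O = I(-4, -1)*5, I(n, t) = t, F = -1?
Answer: 1584/19 ≈ 83.368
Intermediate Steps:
o(d, D) = -24
O = -5 (O = -1*5 = -5)
G(X) = (-1 + X)/(-24 + X) (G(X) = (X - 1)/(X - 24) = (-1 + X)/(-24 + X))
(O + G(5))*(-4*(-4)*(-1)) = (-5 + (-1 + 5)/(-24 + 5))*(-4*(-4)*(-1)) = (-5 + 4/(-19))*(16*(-1)) = (-5 - 1/19*4)*(-16) = (-5 - 4/19)*(-16) = -99/19*(-16) = 1584/19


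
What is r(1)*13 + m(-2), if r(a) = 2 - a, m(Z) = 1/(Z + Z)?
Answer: 51/4 ≈ 12.750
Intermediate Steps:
m(Z) = 1/(2*Z)
r(1)*13 + m(-2) = (2 - 1*1)*13 + (1/2)/(-2) = (2 - 1)*13 + (1/2)*(-1/2) = 1*13 - 1/4 = 13 - 1/4 = 51/4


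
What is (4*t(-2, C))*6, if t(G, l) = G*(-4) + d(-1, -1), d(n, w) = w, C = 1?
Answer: 168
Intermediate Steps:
t(G, l) = -1 - 4*G (t(G, l) = G*(-4) - 1 = -4*G - 1 = -1 - 4*G)
(4*t(-2, C))*6 = (4*(-1 - 4*(-2)))*6 = (4*(-1 + 8))*6 = (4*7)*6 = 28*6 = 168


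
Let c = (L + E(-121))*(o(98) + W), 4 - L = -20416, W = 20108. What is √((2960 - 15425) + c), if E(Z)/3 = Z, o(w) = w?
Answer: √405259277 ≈ 20131.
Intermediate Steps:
L = 20420 (L = 4 - 1*(-20416) = 4 + 20416 = 20420)
E(Z) = 3*Z
c = 405271742 (c = (20420 + 3*(-121))*(98 + 20108) = (20420 - 363)*20206 = 20057*20206 = 405271742)
√((2960 - 15425) + c) = √((2960 - 15425) + 405271742) = √(-12465 + 405271742) = √405259277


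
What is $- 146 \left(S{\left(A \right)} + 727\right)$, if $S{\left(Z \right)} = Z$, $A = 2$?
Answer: $-106434$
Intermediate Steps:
$- 146 \left(S{\left(A \right)} + 727\right) = - 146 \left(2 + 727\right) = \left(-146\right) 729 = -106434$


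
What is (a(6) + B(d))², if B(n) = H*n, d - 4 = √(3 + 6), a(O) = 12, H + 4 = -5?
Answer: 2601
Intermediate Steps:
H = -9 (H = -4 - 5 = -9)
d = 7 (d = 4 + √(3 + 6) = 4 + √9 = 4 + 3 = 7)
B(n) = -9*n
(a(6) + B(d))² = (12 - 9*7)² = (12 - 63)² = (-51)² = 2601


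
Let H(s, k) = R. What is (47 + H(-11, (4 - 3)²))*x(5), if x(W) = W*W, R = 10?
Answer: 1425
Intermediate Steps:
x(W) = W²
H(s, k) = 10
(47 + H(-11, (4 - 3)²))*x(5) = (47 + 10)*5² = 57*25 = 1425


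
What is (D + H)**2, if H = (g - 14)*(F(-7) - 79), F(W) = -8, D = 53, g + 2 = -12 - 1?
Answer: 6635776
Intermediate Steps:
g = -15 (g = -2 + (-12 - 1) = -2 - 13 = -15)
H = 2523 (H = (-15 - 14)*(-8 - 79) = -29*(-87) = 2523)
(D + H)**2 = (53 + 2523)**2 = 2576**2 = 6635776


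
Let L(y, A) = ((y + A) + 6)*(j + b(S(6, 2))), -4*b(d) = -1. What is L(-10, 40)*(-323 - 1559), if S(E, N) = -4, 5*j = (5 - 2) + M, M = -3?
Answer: -16938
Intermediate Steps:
j = 0 (j = ((5 - 2) - 3)/5 = (3 - 3)/5 = (⅕)*0 = 0)
b(d) = ¼ (b(d) = -¼*(-1) = ¼)
L(y, A) = 3/2 + A/4 + y/4 (L(y, A) = ((y + A) + 6)*(0 + ¼) = ((A + y) + 6)*(¼) = (6 + A + y)*(¼) = 3/2 + A/4 + y/4)
L(-10, 40)*(-323 - 1559) = (3/2 + (¼)*40 + (¼)*(-10))*(-323 - 1559) = (3/2 + 10 - 5/2)*(-1882) = 9*(-1882) = -16938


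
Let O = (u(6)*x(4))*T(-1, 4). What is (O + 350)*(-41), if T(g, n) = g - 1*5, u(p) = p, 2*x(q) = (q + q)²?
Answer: 32882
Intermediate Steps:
x(q) = 2*q² (x(q) = (q + q)²/2 = (2*q)²/2 = (4*q²)/2 = 2*q²)
T(g, n) = -5 + g (T(g, n) = g - 5 = -5 + g)
O = -1152 (O = (6*(2*4²))*(-5 - 1) = (6*(2*16))*(-6) = (6*32)*(-6) = 192*(-6) = -1152)
(O + 350)*(-41) = (-1152 + 350)*(-41) = -802*(-41) = 32882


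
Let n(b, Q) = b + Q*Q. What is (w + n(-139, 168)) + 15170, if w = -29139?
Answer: 14116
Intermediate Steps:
n(b, Q) = b + Q**2
(w + n(-139, 168)) + 15170 = (-29139 + (-139 + 168**2)) + 15170 = (-29139 + (-139 + 28224)) + 15170 = (-29139 + 28085) + 15170 = -1054 + 15170 = 14116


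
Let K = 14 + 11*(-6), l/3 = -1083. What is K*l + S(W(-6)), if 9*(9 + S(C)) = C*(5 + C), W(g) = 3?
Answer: 506825/3 ≈ 1.6894e+5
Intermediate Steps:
l = -3249 (l = 3*(-1083) = -3249)
K = -52 (K = 14 - 66 = -52)
S(C) = -9 + C*(5 + C)/9 (S(C) = -9 + (C*(5 + C))/9 = -9 + C*(5 + C)/9)
K*l + S(W(-6)) = -52*(-3249) + (-9 + (⅑)*3² + (5/9)*3) = 168948 + (-9 + (⅑)*9 + 5/3) = 168948 + (-9 + 1 + 5/3) = 168948 - 19/3 = 506825/3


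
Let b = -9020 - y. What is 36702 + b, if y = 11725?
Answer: 15957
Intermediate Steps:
b = -20745 (b = -9020 - 1*11725 = -9020 - 11725 = -20745)
36702 + b = 36702 - 20745 = 15957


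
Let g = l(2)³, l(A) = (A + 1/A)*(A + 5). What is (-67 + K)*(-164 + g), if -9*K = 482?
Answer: -45095855/72 ≈ -6.2633e+5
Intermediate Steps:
K = -482/9 (K = -⅑*482 = -482/9 ≈ -53.556)
l(A) = (5 + A)*(A + 1/A) (l(A) = (A + 1/A)*(5 + A) = (5 + A)*(A + 1/A))
g = 42875/8 (g = (1 + 2² + 5*2 + 5/2)³ = (1 + 4 + 10 + 5*(½))³ = (1 + 4 + 10 + 5/2)³ = (35/2)³ = 42875/8 ≈ 5359.4)
(-67 + K)*(-164 + g) = (-67 - 482/9)*(-164 + 42875/8) = -1085/9*41563/8 = -45095855/72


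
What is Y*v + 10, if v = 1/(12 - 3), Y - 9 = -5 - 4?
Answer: 10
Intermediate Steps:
Y = 0 (Y = 9 + (-5 - 4) = 9 - 9 = 0)
v = ⅑ (v = 1/9 = ⅑ ≈ 0.11111)
Y*v + 10 = 0*(⅑) + 10 = 0 + 10 = 10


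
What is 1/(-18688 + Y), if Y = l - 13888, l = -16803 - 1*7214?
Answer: -1/56593 ≈ -1.7670e-5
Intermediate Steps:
l = -24017 (l = -16803 - 7214 = -24017)
Y = -37905 (Y = -24017 - 13888 = -37905)
1/(-18688 + Y) = 1/(-18688 - 37905) = 1/(-56593) = -1/56593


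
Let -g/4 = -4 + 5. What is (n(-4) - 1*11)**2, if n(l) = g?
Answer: 225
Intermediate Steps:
g = -4 (g = -4*(-4 + 5) = -4*1 = -4)
n(l) = -4
(n(-4) - 1*11)**2 = (-4 - 1*11)**2 = (-4 - 11)**2 = (-15)**2 = 225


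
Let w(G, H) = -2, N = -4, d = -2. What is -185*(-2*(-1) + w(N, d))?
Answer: 0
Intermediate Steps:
-185*(-2*(-1) + w(N, d)) = -185*(-2*(-1) - 2) = -185*(2 - 2) = -185*0 = 0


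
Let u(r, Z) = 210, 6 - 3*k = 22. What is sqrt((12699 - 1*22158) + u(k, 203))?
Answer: I*sqrt(9249) ≈ 96.172*I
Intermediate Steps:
k = -16/3 (k = 2 - 1/3*22 = 2 - 22/3 = -16/3 ≈ -5.3333)
sqrt((12699 - 1*22158) + u(k, 203)) = sqrt((12699 - 1*22158) + 210) = sqrt((12699 - 22158) + 210) = sqrt(-9459 + 210) = sqrt(-9249) = I*sqrt(9249)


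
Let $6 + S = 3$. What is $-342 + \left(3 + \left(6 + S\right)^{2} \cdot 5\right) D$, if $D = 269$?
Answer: $12570$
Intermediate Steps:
$S = -3$ ($S = -6 + 3 = -3$)
$-342 + \left(3 + \left(6 + S\right)^{2} \cdot 5\right) D = -342 + \left(3 + \left(6 - 3\right)^{2} \cdot 5\right) 269 = -342 + \left(3 + 3^{2} \cdot 5\right) 269 = -342 + \left(3 + 9 \cdot 5\right) 269 = -342 + \left(3 + 45\right) 269 = -342 + 48 \cdot 269 = -342 + 12912 = 12570$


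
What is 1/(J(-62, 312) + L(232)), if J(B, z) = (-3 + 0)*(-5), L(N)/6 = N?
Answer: 1/1407 ≈ 0.00071073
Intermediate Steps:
L(N) = 6*N
J(B, z) = 15 (J(B, z) = -3*(-5) = 15)
1/(J(-62, 312) + L(232)) = 1/(15 + 6*232) = 1/(15 + 1392) = 1/1407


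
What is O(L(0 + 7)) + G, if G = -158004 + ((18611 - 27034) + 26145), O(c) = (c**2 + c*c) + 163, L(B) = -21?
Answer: -139237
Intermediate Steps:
O(c) = 163 + 2*c**2 (O(c) = (c**2 + c**2) + 163 = 2*c**2 + 163 = 163 + 2*c**2)
G = -140282 (G = -158004 + (-8423 + 26145) = -158004 + 17722 = -140282)
O(L(0 + 7)) + G = (163 + 2*(-21)**2) - 140282 = (163 + 2*441) - 140282 = (163 + 882) - 140282 = 1045 - 140282 = -139237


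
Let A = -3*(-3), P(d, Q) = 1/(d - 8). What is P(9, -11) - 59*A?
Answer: -530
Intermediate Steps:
P(d, Q) = 1/(-8 + d)
A = 9
P(9, -11) - 59*A = 1/(-8 + 9) - 59*9 = 1/1 - 531 = 1 - 531 = -530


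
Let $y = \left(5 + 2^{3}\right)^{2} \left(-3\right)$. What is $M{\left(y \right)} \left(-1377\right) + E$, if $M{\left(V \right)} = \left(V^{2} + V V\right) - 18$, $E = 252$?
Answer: $-707887908$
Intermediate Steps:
$y = -507$ ($y = \left(5 + 8\right)^{2} \left(-3\right) = 13^{2} \left(-3\right) = 169 \left(-3\right) = -507$)
$M{\left(V \right)} = -18 + 2 V^{2}$ ($M{\left(V \right)} = \left(V^{2} + V^{2}\right) - 18 = 2 V^{2} - 18 = -18 + 2 V^{2}$)
$M{\left(y \right)} \left(-1377\right) + E = \left(-18 + 2 \left(-507\right)^{2}\right) \left(-1377\right) + 252 = \left(-18 + 2 \cdot 257049\right) \left(-1377\right) + 252 = \left(-18 + 514098\right) \left(-1377\right) + 252 = 514080 \left(-1377\right) + 252 = -707888160 + 252 = -707887908$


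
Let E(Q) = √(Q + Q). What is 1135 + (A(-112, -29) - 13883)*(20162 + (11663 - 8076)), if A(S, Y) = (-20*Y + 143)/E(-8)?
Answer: -329706232 - 17170527*I/4 ≈ -3.2971e+8 - 4.2926e+6*I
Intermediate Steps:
E(Q) = √2*√Q (E(Q) = √(2*Q) = √2*√Q)
A(S, Y) = -I*(143 - 20*Y)/4 (A(S, Y) = (-20*Y + 143)/((√2*√(-8))) = (143 - 20*Y)/((√2*(2*I*√2))) = (143 - 20*Y)/((4*I)) = (143 - 20*Y)*(-I/4) = -I*(143 - 20*Y)/4)
1135 + (A(-112, -29) - 13883)*(20162 + (11663 - 8076)) = 1135 + (I*(-143 + 20*(-29))/4 - 13883)*(20162 + (11663 - 8076)) = 1135 + (I*(-143 - 580)/4 - 13883)*(20162 + 3587) = 1135 + ((¼)*I*(-723) - 13883)*23749 = 1135 + (-723*I/4 - 13883)*23749 = 1135 + (-13883 - 723*I/4)*23749 = 1135 + (-329707367 - 17170527*I/4) = -329706232 - 17170527*I/4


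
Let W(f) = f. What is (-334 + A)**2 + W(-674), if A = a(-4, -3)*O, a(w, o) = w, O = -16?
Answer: 72226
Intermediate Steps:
A = 64 (A = -4*(-16) = 64)
(-334 + A)**2 + W(-674) = (-334 + 64)**2 - 674 = (-270)**2 - 674 = 72900 - 674 = 72226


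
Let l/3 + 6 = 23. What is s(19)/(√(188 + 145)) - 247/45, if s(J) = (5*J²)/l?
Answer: -247/45 + 1805*√37/5661 ≈ -3.5494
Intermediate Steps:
l = 51 (l = -18 + 3*23 = -18 + 69 = 51)
s(J) = 5*J²/51 (s(J) = (5*J²)/51 = (5*J²)*(1/51) = 5*J²/51)
s(19)/(√(188 + 145)) - 247/45 = ((5/51)*19²)/(√(188 + 145)) - 247/45 = ((5/51)*361)/(√333) - 247*1/45 = 1805/(51*((3*√37))) - 247/45 = 1805*(√37/111)/51 - 247/45 = 1805*√37/5661 - 247/45 = -247/45 + 1805*√37/5661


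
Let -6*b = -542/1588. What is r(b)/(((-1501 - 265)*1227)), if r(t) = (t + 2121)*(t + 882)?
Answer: -42461214891085/49178895139872 ≈ -0.86340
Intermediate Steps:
b = 271/4764 (b = -(-271)/(3*1588) = -⅙*(-271/794) = 271/4764 ≈ 0.056885)
r(t) = (882 + t)*(2121 + t) (r(t) = (2121 + t)*(882 + t) = (882 + t)*(2121 + t))
r(b)/(((-1501 - 265)*1227)) = (1870722 + (271/4764)² + 3003*(271/4764))/(((-1501 - 265)*1227)) = (1870722 + 73441/22695696 + 271271/1588)/((-1766*1227)) = (42461214891085/22695696)/(-2166882) = (42461214891085/22695696)*(-1/2166882) = -42461214891085/49178895139872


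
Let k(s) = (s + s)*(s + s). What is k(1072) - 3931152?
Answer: 665584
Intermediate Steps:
k(s) = 4*s² (k(s) = (2*s)*(2*s) = 4*s²)
k(1072) - 3931152 = 4*1072² - 3931152 = 4*1149184 - 3931152 = 4596736 - 3931152 = 665584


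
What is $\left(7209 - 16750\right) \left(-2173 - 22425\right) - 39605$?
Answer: $234649913$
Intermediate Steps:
$\left(7209 - 16750\right) \left(-2173 - 22425\right) - 39605 = \left(-9541\right) \left(-24598\right) - 39605 = 234689518 - 39605 = 234649913$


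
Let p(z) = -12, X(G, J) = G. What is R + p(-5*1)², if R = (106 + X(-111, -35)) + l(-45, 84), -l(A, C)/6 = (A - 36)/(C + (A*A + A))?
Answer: 47897/344 ≈ 139.24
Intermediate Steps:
l(A, C) = -6*(-36 + A)/(A + C + A²) (l(A, C) = -6*(A - 36)/(C + (A*A + A)) = -6*(-36 + A)/(C + (A² + A)) = -6*(-36 + A)/(C + (A + A²)) = -6*(-36 + A)/(A + C + A²))
R = -1639/344 (R = (106 - 111) + 6*(36 - 1*(-45))/(-45 + 84 + (-45)²) = -5 + 6*(36 + 45)/(-45 + 84 + 2025) = -5 + 6*81/2064 = -5 + 6*(1/2064)*81 = -5 + 81/344 = -1639/344 ≈ -4.7645)
R + p(-5*1)² = -1639/344 + (-12)² = -1639/344 + 144 = 47897/344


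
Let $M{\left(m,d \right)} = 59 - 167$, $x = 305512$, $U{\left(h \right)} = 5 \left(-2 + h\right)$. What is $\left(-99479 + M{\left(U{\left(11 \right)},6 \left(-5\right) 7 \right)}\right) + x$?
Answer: $205925$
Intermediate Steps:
$U{\left(h \right)} = -10 + 5 h$
$M{\left(m,d \right)} = -108$
$\left(-99479 + M{\left(U{\left(11 \right)},6 \left(-5\right) 7 \right)}\right) + x = \left(-99479 - 108\right) + 305512 = -99587 + 305512 = 205925$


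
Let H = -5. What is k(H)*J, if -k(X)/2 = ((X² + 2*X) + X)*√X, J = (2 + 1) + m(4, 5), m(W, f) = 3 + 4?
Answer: -200*I*√5 ≈ -447.21*I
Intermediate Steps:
m(W, f) = 7
J = 10 (J = (2 + 1) + 7 = 3 + 7 = 10)
k(X) = -2*√X*(X² + 3*X) (k(X) = -2*((X² + 2*X) + X)*√X = -2*(X² + 3*X)*√X = -2*√X*(X² + 3*X))
k(H)*J = (2*(-5)^(3/2)*(-3 - 1*(-5)))*10 = (2*(-5*I*√5)*(-3 + 5))*10 = (2*(-5*I*√5)*2)*10 = -20*I*√5*10 = -200*I*√5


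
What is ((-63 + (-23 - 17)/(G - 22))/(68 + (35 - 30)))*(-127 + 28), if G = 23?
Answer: 10197/73 ≈ 139.68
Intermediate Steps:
((-63 + (-23 - 17)/(G - 22))/(68 + (35 - 30)))*(-127 + 28) = ((-63 + (-23 - 17)/(23 - 22))/(68 + (35 - 30)))*(-127 + 28) = ((-63 - 40/1)/(68 + 5))*(-99) = ((-63 - 40*1)/73)*(-99) = ((-63 - 40)*(1/73))*(-99) = -103*1/73*(-99) = -103/73*(-99) = 10197/73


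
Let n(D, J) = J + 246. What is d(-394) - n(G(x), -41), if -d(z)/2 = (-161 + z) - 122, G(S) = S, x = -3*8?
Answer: 1149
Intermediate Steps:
x = -24
d(z) = 566 - 2*z (d(z) = -2*((-161 + z) - 122) = -2*(-283 + z) = 566 - 2*z)
n(D, J) = 246 + J
d(-394) - n(G(x), -41) = (566 - 2*(-394)) - (246 - 41) = (566 + 788) - 1*205 = 1354 - 205 = 1149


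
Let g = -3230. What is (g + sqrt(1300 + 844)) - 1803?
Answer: -5033 + 4*sqrt(134) ≈ -4986.7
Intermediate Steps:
(g + sqrt(1300 + 844)) - 1803 = (-3230 + sqrt(1300 + 844)) - 1803 = (-3230 + sqrt(2144)) - 1803 = (-3230 + 4*sqrt(134)) - 1803 = -5033 + 4*sqrt(134)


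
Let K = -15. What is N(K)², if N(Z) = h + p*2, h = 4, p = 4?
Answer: 144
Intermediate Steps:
N(Z) = 12 (N(Z) = 4 + 4*2 = 4 + 8 = 12)
N(K)² = 12² = 144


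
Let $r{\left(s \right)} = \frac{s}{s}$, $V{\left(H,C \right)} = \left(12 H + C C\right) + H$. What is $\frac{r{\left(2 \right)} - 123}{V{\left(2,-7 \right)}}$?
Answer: $- \frac{122}{75} \approx -1.6267$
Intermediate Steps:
$V{\left(H,C \right)} = C^{2} + 13 H$ ($V{\left(H,C \right)} = \left(12 H + C^{2}\right) + H = \left(C^{2} + 12 H\right) + H = C^{2} + 13 H$)
$r{\left(s \right)} = 1$
$\frac{r{\left(2 \right)} - 123}{V{\left(2,-7 \right)}} = \frac{1 - 123}{\left(-7\right)^{2} + 13 \cdot 2} = - \frac{122}{49 + 26} = - \frac{122}{75}$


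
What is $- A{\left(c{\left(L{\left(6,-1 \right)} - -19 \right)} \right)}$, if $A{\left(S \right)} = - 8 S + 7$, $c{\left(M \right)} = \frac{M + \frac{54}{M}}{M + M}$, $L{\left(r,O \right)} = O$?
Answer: $- \frac{7}{3} \approx -2.3333$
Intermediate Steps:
$c{\left(M \right)} = \frac{M + \frac{54}{M}}{2 M}$
$A{\left(S \right)} = 7 - 8 S$
$- A{\left(c{\left(L{\left(6,-1 \right)} - -19 \right)} \right)} = - (7 - 8 \left(\frac{1}{2} + \frac{27}{\left(-1 - -19\right)^{2}}\right)) = - (7 - 8 \left(\frac{1}{2} + \frac{27}{\left(-1 + 19\right)^{2}}\right)) = - (7 - 8 \left(\frac{1}{2} + \frac{27}{324}\right)) = - (7 - 8 \left(\frac{1}{2} + 27 \cdot \frac{1}{324}\right)) = - (7 - 8 \left(\frac{1}{2} + \frac{1}{12}\right)) = - (7 - \frac{14}{3}) = \left(-1\right) \frac{7}{3} = - \frac{7}{3}$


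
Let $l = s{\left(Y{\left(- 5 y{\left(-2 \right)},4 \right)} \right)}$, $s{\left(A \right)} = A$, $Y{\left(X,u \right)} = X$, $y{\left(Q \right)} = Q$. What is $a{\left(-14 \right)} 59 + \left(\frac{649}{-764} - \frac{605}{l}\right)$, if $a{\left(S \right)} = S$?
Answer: $- \frac{677935}{764} \approx -887.35$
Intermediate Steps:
$l = 10$ ($l = \left(-5\right) \left(-2\right) = 10$)
$a{\left(-14 \right)} 59 + \left(\frac{649}{-764} - \frac{605}{l}\right) = \left(-14\right) 59 + \left(\frac{649}{-764} - \frac{605}{10}\right) = -826 + \left(649 \left(- \frac{1}{764}\right) - \frac{121}{2}\right) = -826 - \frac{46871}{764} = - \frac{677935}{764}$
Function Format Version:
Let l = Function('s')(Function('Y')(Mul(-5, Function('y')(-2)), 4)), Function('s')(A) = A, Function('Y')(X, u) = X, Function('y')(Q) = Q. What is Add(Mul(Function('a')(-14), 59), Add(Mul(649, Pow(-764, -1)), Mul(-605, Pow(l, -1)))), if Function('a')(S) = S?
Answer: Rational(-677935, 764) ≈ -887.35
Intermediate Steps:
l = 10 (l = Mul(-5, -2) = 10)
Add(Mul(Function('a')(-14), 59), Add(Mul(649, Pow(-764, -1)), Mul(-605, Pow(l, -1)))) = Add(Mul(-14, 59), Add(Mul(649, Pow(-764, -1)), Mul(-605, Pow(10, -1)))) = Add(-826, Add(Mul(649, Rational(-1, 764)), Mul(-605, Rational(1, 10)))) = Add(-826, Add(Rational(-649, 764), Rational(-121, 2))) = Add(-826, Rational(-46871, 764)) = Rational(-677935, 764)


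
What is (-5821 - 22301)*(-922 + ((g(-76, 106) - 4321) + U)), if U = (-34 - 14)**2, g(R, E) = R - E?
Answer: 87768762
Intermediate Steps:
U = 2304 (U = (-48)**2 = 2304)
(-5821 - 22301)*(-922 + ((g(-76, 106) - 4321) + U)) = (-5821 - 22301)*(-922 + (((-76 - 1*106) - 4321) + 2304)) = -28122*(-922 + (((-76 - 106) - 4321) + 2304)) = -28122*(-922 + ((-182 - 4321) + 2304)) = -28122*(-922 + (-4503 + 2304)) = -28122*(-922 - 2199) = -28122*(-3121) = 87768762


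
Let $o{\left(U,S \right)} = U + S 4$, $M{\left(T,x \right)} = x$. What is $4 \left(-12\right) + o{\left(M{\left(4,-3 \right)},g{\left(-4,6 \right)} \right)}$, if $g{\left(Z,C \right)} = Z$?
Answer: $-67$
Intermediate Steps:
$o{\left(U,S \right)} = U + 4 S$
$4 \left(-12\right) + o{\left(M{\left(4,-3 \right)},g{\left(-4,6 \right)} \right)} = 4 \left(-12\right) + \left(-3 + 4 \left(-4\right)\right) = -48 - 19 = -67$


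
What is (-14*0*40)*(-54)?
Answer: 0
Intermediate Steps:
(-14*0*40)*(-54) = (0*40)*(-54) = 0*(-54) = 0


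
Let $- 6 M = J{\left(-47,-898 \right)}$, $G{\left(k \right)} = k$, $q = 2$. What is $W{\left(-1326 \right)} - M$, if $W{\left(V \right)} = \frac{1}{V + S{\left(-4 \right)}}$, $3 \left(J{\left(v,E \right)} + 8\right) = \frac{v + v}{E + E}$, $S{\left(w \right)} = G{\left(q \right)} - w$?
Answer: $- \frac{2366897}{1778040} \approx -1.3312$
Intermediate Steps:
$S{\left(w \right)} = 2 - w$
$J{\left(v,E \right)} = -8 + \frac{v}{3 E}$ ($J{\left(v,E \right)} = -8 + \frac{\left(v + v\right) \frac{1}{E + E}}{3} = -8 + \frac{2 v \frac{1}{2 E}}{3} = -8 + \frac{v \frac{1}{E}}{3} = -8 + \frac{v}{3 E}$)
$W{\left(V \right)} = \frac{1}{6 + V}$ ($W{\left(V \right)} = \frac{1}{V + \left(2 - -4\right)} = \frac{1}{V + \left(2 + 4\right)} = \frac{1}{V + 6} = \frac{1}{6 + V}$)
$M = \frac{21505}{16164}$ ($M = - \frac{-8 + \frac{1}{3} \left(-47\right) \frac{1}{-898}}{6} = - \frac{-8 + \frac{1}{3} \left(-47\right) \left(- \frac{1}{898}\right)}{6} = - \frac{-8 + \frac{47}{2694}}{6} = \left(- \frac{1}{6}\right) \left(- \frac{21505}{2694}\right) = \frac{21505}{16164} \approx 1.3304$)
$W{\left(-1326 \right)} - M = \frac{1}{6 - 1326} - \frac{21505}{16164} = \frac{1}{-1320} - \frac{21505}{16164} = - \frac{1}{1320} - \frac{21505}{16164} = - \frac{2366897}{1778040}$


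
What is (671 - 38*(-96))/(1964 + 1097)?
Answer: 4319/3061 ≈ 1.4110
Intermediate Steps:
(671 - 38*(-96))/(1964 + 1097) = (671 + 3648)/3061 = 4319*(1/3061) = 4319/3061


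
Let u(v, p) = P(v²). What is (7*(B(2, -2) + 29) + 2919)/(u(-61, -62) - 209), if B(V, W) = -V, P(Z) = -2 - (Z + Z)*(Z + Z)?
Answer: -3108/55383575 ≈ -5.6118e-5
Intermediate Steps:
P(Z) = -2 - 4*Z² (P(Z) = -2 - 2*Z*2*Z = -2 - 4*Z²)
u(v, p) = -2 - 4*v⁴
(7*(B(2, -2) + 29) + 2919)/(u(-61, -62) - 209) = (7*(-1*2 + 29) + 2919)/((-2 - 4*(-61)⁴) - 209) = (7*(-2 + 29) + 2919)/((-2 - 4*13845841) - 209) = (7*27 + 2919)/((-2 - 55383364) - 209) = (189 + 2919)/(-55383366 - 209) = 3108/(-55383575) = 3108*(-1/55383575) = -3108/55383575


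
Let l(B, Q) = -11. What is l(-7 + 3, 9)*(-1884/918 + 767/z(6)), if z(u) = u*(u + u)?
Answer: -38599/408 ≈ -94.605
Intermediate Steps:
z(u) = 2*u**2 (z(u) = u*(2*u) = 2*u**2)
l(-7 + 3, 9)*(-1884/918 + 767/z(6)) = -11*(-1884/918 + 767/((2*6**2))) = -11*(-1884*1/918 + 767/((2*36))) = -11*(-314/153 + 767/72) = -11*3509/408 = -38599/408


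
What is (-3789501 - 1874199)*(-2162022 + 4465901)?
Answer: -13048479492300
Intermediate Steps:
(-3789501 - 1874199)*(-2162022 + 4465901) = -5663700*2303879 = -13048479492300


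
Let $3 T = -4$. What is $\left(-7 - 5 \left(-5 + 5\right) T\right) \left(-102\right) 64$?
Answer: $45696$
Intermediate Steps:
$T = - \frac{4}{3}$ ($T = \frac{1}{3} \left(-4\right) = - \frac{4}{3} \approx -1.3333$)
$\left(-7 - 5 \left(-5 + 5\right) T\right) \left(-102\right) 64 = \left(-7 - 5 \left(-5 + 5\right) \left(- \frac{4}{3}\right)\right) \left(-102\right) 64 = \left(-7 - 5 \cdot 0 \left(- \frac{4}{3}\right)\right) \left(-102\right) 64 = \left(-7 - 0\right) \left(-102\right) 64 = \left(-7 + 0\right) \left(-102\right) 64 = \left(-7\right) \left(-102\right) 64 = 714 \cdot 64 = 45696$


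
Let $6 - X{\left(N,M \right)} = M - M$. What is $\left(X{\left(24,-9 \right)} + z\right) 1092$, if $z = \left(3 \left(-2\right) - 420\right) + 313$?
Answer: $-116844$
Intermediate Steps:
$X{\left(N,M \right)} = 6$ ($X{\left(N,M \right)} = 6 - \left(M - M\right) = 6 - 0 = 6 + 0 = 6$)
$z = -113$ ($z = \left(-6 - 420\right) + 313 = -426 + 313 = -113$)
$\left(X{\left(24,-9 \right)} + z\right) 1092 = \left(6 - 113\right) 1092 = \left(-107\right) 1092 = -116844$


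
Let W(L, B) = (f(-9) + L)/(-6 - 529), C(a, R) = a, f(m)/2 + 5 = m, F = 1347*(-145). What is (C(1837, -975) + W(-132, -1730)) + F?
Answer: -20702114/107 ≈ -1.9348e+5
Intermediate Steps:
F = -195315
f(m) = -10 + 2*m
W(L, B) = 28/535 - L/535 (W(L, B) = ((-10 + 2*(-9)) + L)/(-6 - 529) = ((-10 - 18) + L)/(-535) = (-28 + L)*(-1/535) = 28/535 - L/535)
(C(1837, -975) + W(-132, -1730)) + F = (1837 + (28/535 - 1/535*(-132))) - 195315 = (1837 + (28/535 + 132/535)) - 195315 = (1837 + 32/107) - 195315 = 196591/107 - 195315 = -20702114/107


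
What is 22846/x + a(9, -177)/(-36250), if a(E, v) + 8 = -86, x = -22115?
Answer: -82608869/80166875 ≈ -1.0305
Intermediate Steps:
a(E, v) = -94 (a(E, v) = -8 - 86 = -94)
22846/x + a(9, -177)/(-36250) = 22846/(-22115) - 94/(-36250) = 22846*(-1/22115) - 94*(-1/36250) = -22846/22115 + 47/18125 = -82608869/80166875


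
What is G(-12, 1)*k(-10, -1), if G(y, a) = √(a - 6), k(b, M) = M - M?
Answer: 0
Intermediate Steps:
k(b, M) = 0
G(y, a) = √(-6 + a)
G(-12, 1)*k(-10, -1) = √(-6 + 1)*0 = √(-5)*0 = (I*√5)*0 = 0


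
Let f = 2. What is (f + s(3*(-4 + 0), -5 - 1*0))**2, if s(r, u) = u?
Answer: 9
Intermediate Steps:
(f + s(3*(-4 + 0), -5 - 1*0))**2 = (2 + (-5 - 1*0))**2 = (2 + (-5 + 0))**2 = (2 - 5)**2 = (-3)**2 = 9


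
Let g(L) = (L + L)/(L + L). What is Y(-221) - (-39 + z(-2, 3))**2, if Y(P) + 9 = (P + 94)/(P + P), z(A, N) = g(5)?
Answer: -642099/442 ≈ -1452.7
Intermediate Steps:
g(L) = 1 (g(L) = (2*L)/((2*L)) = (2*L)*(1/(2*L)) = 1)
z(A, N) = 1
Y(P) = -9 + (94 + P)/(2*P) (Y(P) = -9 + (P + 94)/(P + P) = -9 + (94 + P)/((2*P)) = -9 + (94 + P)*(1/(2*P)) = -9 + (94 + P)/(2*P))
Y(-221) - (-39 + z(-2, 3))**2 = (-17/2 + 47/(-221)) - (-39 + 1)**2 = (-17/2 + 47*(-1/221)) - 1*(-38)**2 = (-17/2 - 47/221) - 1*1444 = -3851/442 - 1444 = -642099/442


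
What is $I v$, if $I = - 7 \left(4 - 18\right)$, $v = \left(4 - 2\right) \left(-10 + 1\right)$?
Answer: $-1764$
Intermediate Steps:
$v = -18$ ($v = 2 \left(-9\right) = -18$)
$I = 98$ ($I = \left(-7\right) \left(-14\right) = 98$)
$I v = 98 \left(-18\right) = -1764$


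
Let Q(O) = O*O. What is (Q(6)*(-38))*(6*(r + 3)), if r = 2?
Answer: -41040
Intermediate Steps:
Q(O) = O²
(Q(6)*(-38))*(6*(r + 3)) = (6²*(-38))*(6*(2 + 3)) = (36*(-38))*(6*5) = -1368*30 = -41040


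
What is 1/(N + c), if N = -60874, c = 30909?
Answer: -1/29965 ≈ -3.3372e-5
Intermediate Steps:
1/(N + c) = 1/(-60874 + 30909) = 1/(-29965) = -1/29965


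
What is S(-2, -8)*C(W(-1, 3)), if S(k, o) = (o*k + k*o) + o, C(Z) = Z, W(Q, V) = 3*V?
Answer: 216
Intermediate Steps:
S(k, o) = o + 2*k*o (S(k, o) = (k*o + k*o) + o = 2*k*o + o = o + 2*k*o)
S(-2, -8)*C(W(-1, 3)) = (-8*(1 + 2*(-2)))*(3*3) = -8*(1 - 4)*9 = -8*(-3)*9 = 24*9 = 216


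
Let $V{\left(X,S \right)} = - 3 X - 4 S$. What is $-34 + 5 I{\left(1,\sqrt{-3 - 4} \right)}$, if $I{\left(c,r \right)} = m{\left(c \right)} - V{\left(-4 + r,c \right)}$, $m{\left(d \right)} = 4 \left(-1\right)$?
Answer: $-94 + 15 i \sqrt{7} \approx -94.0 + 39.686 i$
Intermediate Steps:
$V{\left(X,S \right)} = - 4 S - 3 X$
$m{\left(d \right)} = -4$
$I{\left(c,r \right)} = -16 + 3 r + 4 c$ ($I{\left(c,r \right)} = -4 - \left(- 4 c - 3 \left(-4 + r\right)\right) = -4 - \left(- 4 c - \left(-12 + 3 r\right)\right) = -4 - \left(12 - 4 c - 3 r\right) = -4 + \left(-12 + 3 r + 4 c\right) = -16 + 3 r + 4 c$)
$-34 + 5 I{\left(1,\sqrt{-3 - 4} \right)} = -34 + 5 \left(-16 + 3 \sqrt{-3 - 4} + 4 \cdot 1\right) = -34 + 5 \left(-16 + 3 \sqrt{-7} + 4\right) = -34 + 5 \left(-16 + 3 i \sqrt{7} + 4\right) = -34 + 5 \left(-12 + 3 i \sqrt{7}\right) = -34 - \left(60 - 15 i \sqrt{7}\right) = -94 + 15 i \sqrt{7}$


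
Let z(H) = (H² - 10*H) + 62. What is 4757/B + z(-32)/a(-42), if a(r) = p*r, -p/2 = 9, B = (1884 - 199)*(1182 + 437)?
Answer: 1919592691/1031189670 ≈ 1.8615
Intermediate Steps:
z(H) = 62 + H² - 10*H
B = 2728015 (B = 1685*1619 = 2728015)
p = -18 (p = -2*9 = -18)
a(r) = -18*r
4757/B + z(-32)/a(-42) = 4757/2728015 + (62 + (-32)² - 10*(-32))/((-18*(-42))) = 4757*(1/2728015) + (62 + 1024 + 320)/756 = 4757/2728015 + 1406*(1/756) = 4757/2728015 + 703/378 = 1919592691/1031189670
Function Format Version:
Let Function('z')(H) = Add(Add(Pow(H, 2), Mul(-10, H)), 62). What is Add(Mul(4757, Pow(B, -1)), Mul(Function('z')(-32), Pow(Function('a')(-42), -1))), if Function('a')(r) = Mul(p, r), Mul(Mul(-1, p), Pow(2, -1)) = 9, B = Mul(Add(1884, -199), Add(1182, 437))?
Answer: Rational(1919592691, 1031189670) ≈ 1.8615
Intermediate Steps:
Function('z')(H) = Add(62, Pow(H, 2), Mul(-10, H))
B = 2728015 (B = Mul(1685, 1619) = 2728015)
p = -18 (p = Mul(-2, 9) = -18)
Function('a')(r) = Mul(-18, r)
Add(Mul(4757, Pow(B, -1)), Mul(Function('z')(-32), Pow(Function('a')(-42), -1))) = Add(Mul(4757, Pow(2728015, -1)), Mul(Add(62, Pow(-32, 2), Mul(-10, -32)), Pow(Mul(-18, -42), -1))) = Add(Mul(4757, Rational(1, 2728015)), Mul(Add(62, 1024, 320), Pow(756, -1))) = Add(Rational(4757, 2728015), Mul(1406, Rational(1, 756))) = Add(Rational(4757, 2728015), Rational(703, 378)) = Rational(1919592691, 1031189670)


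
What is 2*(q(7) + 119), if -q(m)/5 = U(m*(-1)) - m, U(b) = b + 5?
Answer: 328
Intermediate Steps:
U(b) = 5 + b
q(m) = -25 + 10*m (q(m) = -5*((5 + m*(-1)) - m) = -5*((5 - m) - m) = -5*(5 - 2*m) = -25 + 10*m)
2*(q(7) + 119) = 2*((-25 + 10*7) + 119) = 2*((-25 + 70) + 119) = 2*(45 + 119) = 2*164 = 328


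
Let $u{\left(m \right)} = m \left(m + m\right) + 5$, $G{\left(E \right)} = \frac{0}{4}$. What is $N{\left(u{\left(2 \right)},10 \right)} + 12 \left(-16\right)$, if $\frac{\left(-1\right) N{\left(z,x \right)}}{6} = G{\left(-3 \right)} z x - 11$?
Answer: $-126$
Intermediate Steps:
$G{\left(E \right)} = 0$ ($G{\left(E \right)} = 0 \cdot \frac{1}{4} = 0$)
$u{\left(m \right)} = 5 + 2 m^{2}$ ($u{\left(m \right)} = m 2 m + 5 = 2 m^{2} + 5 = 5 + 2 m^{2}$)
$N{\left(z,x \right)} = 66$ ($N{\left(z,x \right)} = - 6 \left(0 z x - 11\right) = - 6 \left(0 x - 11\right) = - 6 \left(0 - 11\right) = \left(-6\right) \left(-11\right) = 66$)
$N{\left(u{\left(2 \right)},10 \right)} + 12 \left(-16\right) = 66 + 12 \left(-16\right) = 66 - 192 = -126$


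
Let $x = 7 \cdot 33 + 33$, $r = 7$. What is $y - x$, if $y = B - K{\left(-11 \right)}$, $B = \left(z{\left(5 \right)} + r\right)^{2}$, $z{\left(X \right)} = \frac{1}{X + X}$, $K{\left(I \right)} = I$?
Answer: $- \frac{20259}{100} \approx -202.59$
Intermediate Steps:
$z{\left(X \right)} = \frac{1}{2 X}$
$B = \frac{5041}{100}$ ($B = \left(\frac{1}{2 \cdot 5} + 7\right)^{2} = \left(\frac{1}{2} \cdot \frac{1}{5} + 7\right)^{2} = \left(\frac{1}{10} + 7\right)^{2} = \left(\frac{71}{10}\right)^{2} = \frac{5041}{100} \approx 50.41$)
$x = 264$ ($x = 231 + 33 = 264$)
$y = \frac{6141}{100}$ ($y = \frac{5041}{100} - -11 = \frac{5041}{100} + 11 = \frac{6141}{100} \approx 61.41$)
$y - x = \frac{6141}{100} - 264 = - \frac{20259}{100}$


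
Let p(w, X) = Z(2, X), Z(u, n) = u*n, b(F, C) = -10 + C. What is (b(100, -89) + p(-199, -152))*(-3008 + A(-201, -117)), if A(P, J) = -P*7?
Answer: 645203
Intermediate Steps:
Z(u, n) = n*u
p(w, X) = 2*X (p(w, X) = X*2 = 2*X)
A(P, J) = -7*P
(b(100, -89) + p(-199, -152))*(-3008 + A(-201, -117)) = ((-10 - 89) + 2*(-152))*(-3008 - 7*(-201)) = (-99 - 304)*(-3008 + 1407) = -403*(-1601) = 645203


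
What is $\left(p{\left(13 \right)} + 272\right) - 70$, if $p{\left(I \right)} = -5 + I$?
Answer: $210$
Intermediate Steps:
$\left(p{\left(13 \right)} + 272\right) - 70 = \left(\left(-5 + 13\right) + 272\right) - 70 = \left(8 + 272\right) - 70 = 280 - 70 = 210$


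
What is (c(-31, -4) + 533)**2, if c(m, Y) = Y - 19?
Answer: 260100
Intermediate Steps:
c(m, Y) = -19 + Y
(c(-31, -4) + 533)**2 = ((-19 - 4) + 533)**2 = (-23 + 533)**2 = 510**2 = 260100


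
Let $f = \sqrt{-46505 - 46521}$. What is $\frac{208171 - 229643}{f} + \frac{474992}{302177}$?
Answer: $\frac{474992}{302177} + \frac{10736 i \sqrt{93026}}{46513} \approx 1.5719 + 70.4 i$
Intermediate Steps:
$f = i \sqrt{93026}$ ($f = \sqrt{-93026} = i \sqrt{93026} \approx 305.0 i$)
$\frac{208171 - 229643}{f} + \frac{474992}{302177} = \frac{208171 - 229643}{i \sqrt{93026}} + \frac{474992}{302177} = - 21472 \left(- \frac{i \sqrt{93026}}{93026}\right) + 474992 \cdot \frac{1}{302177} = \frac{10736 i \sqrt{93026}}{46513} + \frac{474992}{302177} = \frac{474992}{302177} + \frac{10736 i \sqrt{93026}}{46513}$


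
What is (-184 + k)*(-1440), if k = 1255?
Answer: -1542240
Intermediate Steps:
(-184 + k)*(-1440) = (-184 + 1255)*(-1440) = 1071*(-1440) = -1542240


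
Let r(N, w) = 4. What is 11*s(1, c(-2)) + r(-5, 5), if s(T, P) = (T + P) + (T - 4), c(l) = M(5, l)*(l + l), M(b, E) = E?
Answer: 70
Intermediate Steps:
c(l) = 2*l**2 (c(l) = l*(l + l) = l*(2*l) = 2*l**2)
s(T, P) = -4 + P + 2*T (s(T, P) = (P + T) + (-4 + T) = -4 + P + 2*T)
11*s(1, c(-2)) + r(-5, 5) = 11*(-4 + 2*(-2)**2 + 2*1) + 4 = 11*(-4 + 2*4 + 2) + 4 = 11*(-4 + 8 + 2) + 4 = 11*6 + 4 = 66 + 4 = 70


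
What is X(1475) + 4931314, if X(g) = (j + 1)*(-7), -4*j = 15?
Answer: 19725333/4 ≈ 4.9313e+6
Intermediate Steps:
j = -15/4 (j = -¼*15 = -15/4 ≈ -3.7500)
X(g) = 77/4 (X(g) = (-15/4 + 1)*(-7) = -11/4*(-7) = 77/4)
X(1475) + 4931314 = 77/4 + 4931314 = 19725333/4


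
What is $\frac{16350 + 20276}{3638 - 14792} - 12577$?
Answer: $- \frac{70160242}{5577} \approx -12580.0$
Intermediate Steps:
$\frac{16350 + 20276}{3638 - 14792} - 12577 = \frac{36626}{-11154} - 12577 = 36626 \left(- \frac{1}{11154}\right) - 12577 = - \frac{18313}{5577} - 12577 = - \frac{70160242}{5577}$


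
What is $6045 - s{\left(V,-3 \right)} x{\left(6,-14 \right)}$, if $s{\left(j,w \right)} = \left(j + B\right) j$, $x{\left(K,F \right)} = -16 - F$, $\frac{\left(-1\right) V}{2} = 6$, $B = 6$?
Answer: $6189$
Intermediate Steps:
$V = -12$ ($V = \left(-2\right) 6 = -12$)
$s{\left(j,w \right)} = j \left(6 + j\right)$ ($s{\left(j,w \right)} = \left(j + 6\right) j = \left(6 + j\right) j = j \left(6 + j\right)$)
$6045 - s{\left(V,-3 \right)} x{\left(6,-14 \right)} = 6045 - - 12 \left(6 - 12\right) \left(-16 - -14\right) = 6045 - \left(-12\right) \left(-6\right) \left(-16 + 14\right) = 6045 - 72 \left(-2\right) = 6045 - -144 = 6045 + 144 = 6189$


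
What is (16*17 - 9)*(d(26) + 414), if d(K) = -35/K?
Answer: 2821727/26 ≈ 1.0853e+5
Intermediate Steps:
(16*17 - 9)*(d(26) + 414) = (16*17 - 9)*(-35/26 + 414) = (272 - 9)*(-35*1/26 + 414) = 263*(-35/26 + 414) = 263*(10729/26) = 2821727/26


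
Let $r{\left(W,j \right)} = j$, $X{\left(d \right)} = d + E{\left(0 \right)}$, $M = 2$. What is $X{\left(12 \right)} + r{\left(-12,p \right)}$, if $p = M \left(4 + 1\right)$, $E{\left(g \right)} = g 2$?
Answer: $22$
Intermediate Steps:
$E{\left(g \right)} = 2 g$
$X{\left(d \right)} = d$ ($X{\left(d \right)} = d + 2 \cdot 0 = d + 0 = d$)
$p = 10$ ($p = 2 \left(4 + 1\right) = 2 \cdot 5 = 10$)
$X{\left(12 \right)} + r{\left(-12,p \right)} = 12 + 10 = 22$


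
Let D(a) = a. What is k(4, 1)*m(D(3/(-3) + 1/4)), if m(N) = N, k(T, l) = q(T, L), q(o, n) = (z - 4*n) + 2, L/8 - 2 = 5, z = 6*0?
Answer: 333/2 ≈ 166.50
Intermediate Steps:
z = 0
L = 56 (L = 16 + 8*5 = 16 + 40 = 56)
q(o, n) = 2 - 4*n (q(o, n) = (0 - 4*n) + 2 = -4*n + 2 = 2 - 4*n)
k(T, l) = -222 (k(T, l) = 2 - 4*56 = 2 - 224 = -222)
k(4, 1)*m(D(3/(-3) + 1/4)) = -222*(3/(-3) + 1/4) = -222*(3*(-⅓) + 1*(¼)) = -222*(-1 + ¼) = -222*(-¾) = 333/2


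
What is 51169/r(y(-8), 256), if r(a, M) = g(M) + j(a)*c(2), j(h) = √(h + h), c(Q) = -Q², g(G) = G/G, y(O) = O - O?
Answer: 51169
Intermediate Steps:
y(O) = 0
g(G) = 1
j(h) = √2*√h (j(h) = √(2*h) = √2*√h)
r(a, M) = 1 - 4*√2*√a (r(a, M) = 1 + (√2*√a)*(-1*2²) = 1 + (√2*√a)*(-1*4) = 1 + (√2*√a)*(-4) = 1 - 4*√2*√a)
51169/r(y(-8), 256) = 51169/(1 - 4*√2*√0) = 51169/(1 - 4*√2*0) = 51169/(1 + 0) = 51169/1 = 51169*1 = 51169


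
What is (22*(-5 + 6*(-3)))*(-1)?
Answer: 506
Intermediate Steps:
(22*(-5 + 6*(-3)))*(-1) = (22*(-5 - 18))*(-1) = (22*(-23))*(-1) = -506*(-1) = 506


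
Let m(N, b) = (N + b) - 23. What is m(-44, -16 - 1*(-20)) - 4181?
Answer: -4244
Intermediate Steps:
m(N, b) = -23 + N + b
m(-44, -16 - 1*(-20)) - 4181 = (-23 - 44 + (-16 - 1*(-20))) - 4181 = (-23 - 44 + (-16 + 20)) - 4181 = (-23 - 44 + 4) - 4181 = -63 - 4181 = -4244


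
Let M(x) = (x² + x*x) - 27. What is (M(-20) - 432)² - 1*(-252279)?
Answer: 368560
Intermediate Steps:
M(x) = -27 + 2*x² (M(x) = (x² + x²) - 27 = 2*x² - 27 = -27 + 2*x²)
(M(-20) - 432)² - 1*(-252279) = ((-27 + 2*(-20)²) - 432)² - 1*(-252279) = ((-27 + 2*400) - 432)² + 252279 = ((-27 + 800) - 432)² + 252279 = (773 - 432)² + 252279 = 341² + 252279 = 116281 + 252279 = 368560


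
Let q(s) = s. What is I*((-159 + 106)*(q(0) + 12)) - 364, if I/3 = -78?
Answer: 148460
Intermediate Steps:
I = -234 (I = 3*(-78) = -234)
I*((-159 + 106)*(q(0) + 12)) - 364 = -234*(-159 + 106)*(0 + 12) - 364 = -(-12402)*12 - 364 = -234*(-636) - 364 = 148824 - 364 = 148460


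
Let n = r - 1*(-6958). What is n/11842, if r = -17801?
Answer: -10843/11842 ≈ -0.91564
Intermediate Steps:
n = -10843 (n = -17801 - 1*(-6958) = -17801 + 6958 = -10843)
n/11842 = -10843/11842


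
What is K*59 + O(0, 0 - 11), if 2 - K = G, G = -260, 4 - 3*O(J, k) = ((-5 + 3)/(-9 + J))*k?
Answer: 417424/27 ≈ 15460.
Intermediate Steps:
O(J, k) = 4/3 + 2*k/(3*(-9 + J)) (O(J, k) = 4/3 - (-5 + 3)/(-9 + J)*k/3 = 4/3 - (-2/(-9 + J))*k/3 = 4/3 - (-2)*k/(3*(-9 + J)) = 4/3 + 2*k/(3*(-9 + J)))
K = 262 (K = 2 - 1*(-260) = 2 + 260 = 262)
K*59 + O(0, 0 - 11) = 262*59 + 2*(-18 + (0 - 11) + 2*0)/(3*(-9 + 0)) = 15458 + (⅔)*(-18 - 11 + 0)/(-9) = 15458 + (⅔)*(-⅑)*(-29) = 15458 + 58/27 = 417424/27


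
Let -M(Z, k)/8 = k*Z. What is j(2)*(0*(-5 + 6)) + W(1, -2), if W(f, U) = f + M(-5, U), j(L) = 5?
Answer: -79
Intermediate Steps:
M(Z, k) = -8*Z*k (M(Z, k) = -8*k*Z = -8*Z*k)
W(f, U) = f + 40*U (W(f, U) = f - 8*(-5)*U = f + 40*U)
j(2)*(0*(-5 + 6)) + W(1, -2) = 5*(0*(-5 + 6)) + (1 + 40*(-2)) = 5*(0*1) + (1 - 80) = 5*0 - 79 = 0 - 79 = -79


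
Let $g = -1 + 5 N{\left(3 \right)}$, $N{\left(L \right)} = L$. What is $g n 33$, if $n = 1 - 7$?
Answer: $-2772$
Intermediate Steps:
$n = -6$ ($n = 1 - 7 = -6$)
$g = 14$ ($g = -1 + 5 \cdot 3 = -1 + 15 = 14$)
$g n 33 = 14 \left(-6\right) 33 = \left(-84\right) 33 = -2772$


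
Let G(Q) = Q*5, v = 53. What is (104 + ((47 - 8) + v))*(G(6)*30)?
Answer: 176400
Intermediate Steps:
G(Q) = 5*Q
(104 + ((47 - 8) + v))*(G(6)*30) = (104 + ((47 - 8) + 53))*((5*6)*30) = (104 + (39 + 53))*(30*30) = (104 + 92)*900 = 196*900 = 176400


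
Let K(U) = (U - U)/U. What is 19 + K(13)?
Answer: 19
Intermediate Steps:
K(U) = 0 (K(U) = 0/U = 0)
19 + K(13) = 19 + 0 = 19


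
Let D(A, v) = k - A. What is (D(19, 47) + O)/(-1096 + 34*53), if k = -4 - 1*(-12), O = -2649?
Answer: -1330/353 ≈ -3.7677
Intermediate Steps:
k = 8 (k = -4 + 12 = 8)
D(A, v) = 8 - A
(D(19, 47) + O)/(-1096 + 34*53) = ((8 - 1*19) - 2649)/(-1096 + 34*53) = ((8 - 19) - 2649)/(-1096 + 1802) = (-11 - 2649)/706 = -2660*1/706 = -1330/353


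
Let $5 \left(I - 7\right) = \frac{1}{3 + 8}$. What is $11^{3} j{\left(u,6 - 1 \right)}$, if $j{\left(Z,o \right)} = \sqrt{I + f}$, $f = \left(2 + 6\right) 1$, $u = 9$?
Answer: $\frac{121 \sqrt{45430}}{5} \approx 5158.1$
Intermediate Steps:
$I = \frac{386}{55}$ ($I = 7 + \frac{1}{5 \left(3 + 8\right)} = 7 + \frac{1}{5 \cdot 11} = 7 + \frac{1}{5} \cdot \frac{1}{11} = 7 + \frac{1}{55} = \frac{386}{55} \approx 7.0182$)
$f = 8$ ($f = 8 \cdot 1 = 8$)
$j{\left(Z,o \right)} = \frac{\sqrt{45430}}{55}$ ($j{\left(Z,o \right)} = \sqrt{\frac{386}{55} + 8} = \sqrt{\frac{826}{55}} = \frac{\sqrt{45430}}{55}$)
$11^{3} j{\left(u,6 - 1 \right)} = 11^{3} \frac{\sqrt{45430}}{55} = 1331 \frac{\sqrt{45430}}{55} = \frac{121 \sqrt{45430}}{5}$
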